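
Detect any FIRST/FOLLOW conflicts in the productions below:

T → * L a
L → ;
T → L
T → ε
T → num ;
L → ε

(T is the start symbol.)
No FIRST/FOLLOW conflicts.

A FIRST/FOLLOW conflict occurs when a non-terminal N has a nullable alternative N → β (β ⇒* ε) and another alternative N → α with FIRST(α) ∩ FOLLOW(N) ≠ ∅: on such a lookahead the parser cannot decide between expanding α and letting N vanish via β.

Nullable non-terminals: L, T.
FIRST sets used below: FIRST(L) = { ';', ε }

L: nullable alternative(s) L → ε; FOLLOW(L) = { $, 'a' }
  L → ;: FIRST \ {ε} = { ';' } — disjoint from FOLLOW(L)
  L → ε: FIRST \ {ε} = { } — this is the only nullable alternative, skip

T: nullable alternative(s) T → L, T → ε; FOLLOW(T) = { $ }
  T → * L a: FIRST \ {ε} = { '*' } — disjoint from FOLLOW(T)
  T → L: FIRST \ {ε} = { ';' } — disjoint from FOLLOW(T)
  T → ε: FIRST \ {ε} = { } — disjoint from FOLLOW(T)
  T → num ;: FIRST \ {ε} = { 'num' } — disjoint from FOLLOW(T)

No FIRST/FOLLOW conflicts found.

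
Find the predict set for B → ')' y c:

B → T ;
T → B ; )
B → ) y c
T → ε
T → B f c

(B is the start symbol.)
PREDICT(B → ')' y c) = (FIRST(RHS) \ {ε}) ∪ (FOLLOW(B) if ε ∈ FIRST(RHS), i.e. RHS ⇒* ε)
FIRST(')' y c) = { ')' }
ε ∉ FIRST(')' y c), so FOLLOW(B) is not added.
PREDICT(B → ')' y c) = { ')' }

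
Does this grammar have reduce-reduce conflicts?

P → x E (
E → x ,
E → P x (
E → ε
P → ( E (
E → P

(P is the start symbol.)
A reduce-reduce conflict occurs when an LR(0) state has two complete items [A → α .] and [B → β .] — both call for a reduction, and with no lookahead the parser cannot choose between them.

Augment with P' → P and build the canonical LR(0) collection (I0 = CLOSURE({[P' → . P]}), then GOTO on every symbol after a dot until no new states appear). It has 13 states:
  I0: { [P → . ( E (], [P → . x E (], [P' → . P] }  — shift
  I1: { [E → . P x (], [E → . P], [E → . x ,], [E → .], [P → ( . E (], [P → . ( E (], [P → . x E (] }  — shift, reduce
  I2: { [P' → P .] }  — accept
  I3: { [E → . P x (], [E → . P], [E → . x ,], [E → .], [P → . ( E (], [P → . x E (], [P → x . E (] }  — shift, reduce
  I4: { [P → x E . (] }  — shift
  I5: { [E → P . x (], [E → P .] }  — shift, reduce
  I6: { [E → . P x (], [E → . P], [E → . x ,], [E → .], [E → x . ,], [P → . ( E (], [P → . x E (], [P → x . E (] }  — shift, reduce
  I7: { [E → x , .] }  — reduce
  I8: { [E → P x . (] }  — shift
  I9: { [E → P x ( .] }  — reduce
  I10: { [P → x E ( .] }  — reduce
  I11: { [P → ( E . (] }  — shift
  I12: { [P → ( E ( .] }  — reduce

No state contains more than one complete item.

Answer: No reduce-reduce conflicts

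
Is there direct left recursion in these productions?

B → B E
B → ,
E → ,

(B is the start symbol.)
B → B E: LEFT RECURSIVE (starts with B)
B → ,: starts with ','
E → ,: starts with ','

The grammar has direct left recursion on: B.

Answer: Yes, B is left-recursive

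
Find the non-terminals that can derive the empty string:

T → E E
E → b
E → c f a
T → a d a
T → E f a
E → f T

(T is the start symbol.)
There are no ε-productions, so no non-terminal can derive ε.
No non-terminals are nullable.

Answer: None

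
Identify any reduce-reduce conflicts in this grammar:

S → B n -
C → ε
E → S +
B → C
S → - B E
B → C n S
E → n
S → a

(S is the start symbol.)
No reduce-reduce conflicts

A reduce-reduce conflict occurs when an LR(0) state has two complete items [A → α .] and [B → β .] — both call for a reduction, and with no lookahead the parser cannot choose between them.

Augment with S' → S and build the canonical LR(0) collection (I0 = CLOSURE({[S' → . S]}), then GOTO on every symbol after a dot until no new states appear). It has 15 states:
  I0: { [B → . C n S], [B → . C], [C → .], [S → . - B E], [S → . B n -], [S → . a], [S' → . S] }  — shift, reduce
  I1: { [B → . C n S], [B → . C], [C → .], [S → - . B E] }  — reduce
  I2: { [S → B . n -] }  — shift
  I3: { [B → C . n S], [B → C .] }  — shift, reduce
  I4: { [S' → S .] }  — accept
  I5: { [S → a .] }  — reduce
  I6: { [B → . C n S], [B → . C], [B → C n . S], [C → .], [S → . - B E], [S → . B n -], [S → . a] }  — shift, reduce
  I7: { [B → C n S .] }  — reduce
  I8: { [S → B n . -] }  — shift
  I9: { [S → B n - .] }  — reduce
  I10: { [B → . C n S], [B → . C], [C → .], [E → . S +], [E → . n], [S → - B . E], [S → . - B E], [S → . B n -], [S → . a] }  — shift, reduce
  I11: { [S → - B E .] }  — reduce
  I12: { [E → S . +] }  — shift
  I13: { [E → n .] }  — reduce
  I14: { [E → S + .] }  — reduce

No state contains more than one complete item.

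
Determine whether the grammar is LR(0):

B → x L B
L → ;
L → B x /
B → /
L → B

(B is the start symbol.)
Augment with B' → B and build the canonical LR(0) collection (I0 = CLOSURE({[B' → . B]}), then GOTO on every symbol after a dot until no new states appear). It has 10 states:
  I0: { [B → . /], [B → . x L B], [B' → . B] }  — shift
  I1: { [B → / .] }  — reduce
  I2: { [B' → B .] }  — accept
  I3: { [B → . /], [B → . x L B], [B → x . L B], [L → . ;], [L → . B x /], [L → . B] }  — shift
  I4: { [L → ; .] }  — reduce
  I5: { [L → B . x /], [L → B .] }  — shift, reduce
  I6: { [B → . /], [B → . x L B], [B → x L . B] }  — shift
  I7: { [B → x L B .] }  — reduce
  I8: { [L → B x . /] }  — shift
  I9: { [L → B x / .] }  — reduce

Conflict in state I5:
  Shift-reduce conflict between [L → B .] and [L → B . x /]
So the grammar is NOT LR(0).

Answer: No. Shift-reduce conflict between [L → B .] and [L → B . x /]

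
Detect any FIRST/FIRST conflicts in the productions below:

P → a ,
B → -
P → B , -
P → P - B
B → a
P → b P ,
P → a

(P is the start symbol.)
A FIRST/FIRST conflict occurs when two productions N → α and N → β for the same non-terminal have FIRST(α) ∩ FIRST(β) ≠ ∅ (with ε ∈ FIRST of a nullable right-hand side, so two nullable alternatives also conflict).

FIRST sets of the non-terminals at (or reachable through a nullable prefix from) the front of some alternative:
  FIRST(B) = { '-', 'a' }
  FIRST(P) = { '-', 'a', 'b' }

Productions for P:
  P → a ,: FIRST = { 'a' }
  P → B , -: FIRST = { '-', 'a' }
  P → P - B: FIRST = { '-', 'a', 'b' }
  P → b P ,: FIRST = { 'b' }
  P → a: FIRST = { 'a' }
Productions for B:
  B → -: FIRST = { '-' }
  B → a: FIRST = { 'a' }

Conflict for P: P → a , and P → B , -
  Overlap: { 'a' }
Conflict for P: P → a , and P → P - B
  Overlap: { 'a' }
Conflict for P: P → a , and P → a
  Overlap: { 'a' }
Conflict for P: P → B , - and P → P - B
  Overlap: { '-', 'a' }
Conflict for P: P → B , - and P → a
  Overlap: { 'a' }
Conflict for P: P → P - B and P → b P ,
  Overlap: { 'b' }
Conflict for P: P → P - B and P → a
  Overlap: { 'a' }

Answer: Yes. P → a ',' / P → B ',' '-' on { 'a' }; P → a ',' / P → P '-' B on { 'a' }; P → a ',' / P → a on { 'a' }; P → B ',' '-' / P → P '-' B on { '-', 'a' }; P → B ',' '-' / P → a on { 'a' }; P → P '-' B / P → b P ',' on { 'b' }; P → P '-' B / P → a on { 'a' }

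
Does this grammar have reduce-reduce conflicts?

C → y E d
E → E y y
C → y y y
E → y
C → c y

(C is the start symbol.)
No reduce-reduce conflicts

A reduce-reduce conflict occurs when an LR(0) state has two complete items [A → α .] and [B → β .] — both call for a reduction, and with no lookahead the parser cannot choose between them.

Augment with C' → C and build the canonical LR(0) collection (I0 = CLOSURE({[C' → . C]}), then GOTO on every symbol after a dot until no new states appear). It has 11 states:
  I0: { [C → . c y], [C → . y E d], [C → . y y y], [C' → . C] }  — shift
  I1: { [C' → C .] }  — accept
  I2: { [C → c . y] }  — shift
  I3: { [C → y . E d], [C → y . y y], [E → . E y y], [E → . y] }  — shift
  I4: { [C → y E . d], [E → E . y y] }  — shift
  I5: { [C → y y . y], [E → y .] }  — shift, reduce
  I6: { [C → y y y .] }  — reduce
  I7: { [C → y E d .] }  — reduce
  I8: { [E → E y . y] }  — shift
  I9: { [E → E y y .] }  — reduce
  I10: { [C → c y .] }  — reduce

No state contains more than one complete item.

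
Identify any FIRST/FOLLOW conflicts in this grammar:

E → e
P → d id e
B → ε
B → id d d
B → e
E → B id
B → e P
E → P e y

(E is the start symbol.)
Nullable non-terminals: B.

B: nullable alternative(s) B → ε; FOLLOW(B) = { 'id' }
  B → ε: FIRST \ {ε} = { } — this is the only nullable alternative, skip
  B → id d d: FIRST \ {ε} = { 'id' } — overlaps FOLLOW(B) on { 'id' }: CONFLICT
  B → e: FIRST \ {ε} = { 'e' } — disjoint from FOLLOW(B)
  B → e P: FIRST \ {ε} = { 'e' } — disjoint from FOLLOW(B)

E, P have no nullable alternative, so no FIRST/FOLLOW check is needed there.

So the grammar has 1 FIRST/FOLLOW conflict (marked CONFLICT above).

Answer: Yes. B → id d d with FOLLOW(B) on { 'id' }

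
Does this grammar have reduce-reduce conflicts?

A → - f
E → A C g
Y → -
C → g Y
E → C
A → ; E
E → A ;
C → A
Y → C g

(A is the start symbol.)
A reduce-reduce conflict occurs when an LR(0) state has two complete items [A → α .] and [B → β .] — both call for a reduction, and with no lookahead the parser cannot choose between them.

Augment with A' → A and build the canonical LR(0) collection (I0 = CLOSURE({[A' → . A]}), then GOTO on every symbol after a dot until no new states appear). It has 17 states:
  I0: { [A → . - f], [A → . ; E], [A' → . A] }  — shift
  I1: { [A → - . f] }  — shift
  I2: { [A → . - f], [A → . ; E], [A → ; . E], [C → . A], [C → . g Y], [E → . A ;], [E → . A C g], [E → . C] }  — shift
  I3: { [A' → A .] }  — accept
  I4: { [A → . - f], [A → . ; E], [C → . A], [C → . g Y], [C → A .], [E → A . ;], [E → A . C g] }  — shift, reduce
  I5: { [E → C .] }  — reduce
  I6: { [A → ; E .] }  — reduce
  I7: { [A → . - f], [A → . ; E], [C → . A], [C → . g Y], [C → g . Y], [Y → . -], [Y → . C g] }  — shift
  I8: { [A → - . f], [Y → - .] }  — shift, reduce
  I9: { [C → A .] }  — reduce
  I10: { [Y → C . g] }  — shift
  I11: { [C → g Y .] }  — reduce
  I12: { [Y → C g .] }  — reduce
  I13: { [A → - f .] }  — reduce
  I14: { [A → . - f], [A → . ; E], [A → ; . E], [C → . A], [C → . g Y], [E → . A ;], [E → . A C g], [E → . C], [E → A ; .] }  — shift, reduce
  I15: { [E → A C . g] }  — shift
  I16: { [E → A C g .] }  — reduce

No state contains more than one complete item.

Answer: No reduce-reduce conflicts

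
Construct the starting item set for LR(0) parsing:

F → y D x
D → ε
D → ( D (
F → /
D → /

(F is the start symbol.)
First, augment the grammar with F' → F
I₀ = CLOSURE({ [F' → . F] }):
  [F' → . F] has the dot before F: add [F → . y D x], [F → . /]
No further items can be added.

I₀ = { [F → . /], [F → . y D x], [F' → . F] }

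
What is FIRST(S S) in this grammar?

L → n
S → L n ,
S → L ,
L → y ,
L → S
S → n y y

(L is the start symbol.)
{ 'n', 'y' }

FIRST sets of the non-terminals involved (from the grammar, by fixed-point iteration):
  FIRST(S) = { 'n', 'y' }

To compute FIRST(S S), process the symbols left to right:
Symbol S is a non-terminal. Add FIRST(S) \ {ε} = { 'n', 'y' }
S is not nullable (ε ∉ FIRST(S)), so stop here.
FIRST(S S) = { 'n', 'y' }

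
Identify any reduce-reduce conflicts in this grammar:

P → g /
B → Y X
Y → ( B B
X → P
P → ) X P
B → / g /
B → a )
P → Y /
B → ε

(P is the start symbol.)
A reduce-reduce conflict occurs when an LR(0) state has two complete items [A → α .] and [B → β .] — both call for a reduction, and with no lookahead the parser cannot choose between them.

Augment with P' → P and build the canonical LR(0) collection (I0 = CLOSURE({[P' → . P]}), then GOTO on every symbol after a dot until no new states appear). It has 20 states:
  I0: { [P → . ) X P], [P → . Y /], [P → . g /], [P' → . P], [Y → . ( B B] }  — shift
  I1: { [B → . / g /], [B → . Y X], [B → . a )], [B → .], [Y → ( . B B], [Y → . ( B B] }  — shift, reduce
  I2: { [P → ) . X P], [P → . ) X P], [P → . Y /], [P → . g /], [X → . P], [Y → . ( B B] }  — shift
  I3: { [P' → P .] }  — accept
  I4: { [P → Y . /] }  — shift
  I5: { [P → g . /] }  — shift
  I6: { [P → g / .] }  — reduce
  I7: { [P → Y / .] }  — reduce
  I8: { [X → P .] }  — reduce
  I9: { [P → ) X . P], [P → . ) X P], [P → . Y /], [P → . g /], [Y → . ( B B] }  — shift
  I10: { [P → ) X P .] }  — reduce
  I11: { [B → / . g /] }  — shift
  I12: { [B → . / g /], [B → . Y X], [B → . a )], [B → .], [Y → ( B . B], [Y → . ( B B] }  — shift, reduce
  I13: { [B → Y . X], [P → . ) X P], [P → . Y /], [P → . g /], [X → . P], [Y → . ( B B] }  — shift
  I14: { [B → a . )] }  — shift
  I15: { [B → a ) .] }  — reduce
  I16: { [B → Y X .] }  — reduce
  I17: { [Y → ( B B .] }  — reduce
  I18: { [B → / g . /] }  — shift
  I19: { [B → / g / .] }  — reduce

No state contains more than one complete item.

Answer: No reduce-reduce conflicts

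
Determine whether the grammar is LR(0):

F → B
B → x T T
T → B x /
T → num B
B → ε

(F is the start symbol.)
No. Shift-reduce conflict between [B → .] and [B → . x T T]

Augment with F' → F and build the canonical LR(0) collection (I0 = CLOSURE({[F' → . F]}), then GOTO on every symbol after a dot until no new states appear). It has 11 states:
  I0: { [B → . x T T], [B → .], [F → . B], [F' → . F] }  — shift, reduce
  I1: { [F → B .] }  — reduce
  I2: { [F' → F .] }  — accept
  I3: { [B → . x T T], [B → .], [B → x . T T], [T → . B x /], [T → . num B] }  — shift, reduce
  I4: { [T → B . x /] }  — shift
  I5: { [B → . x T T], [B → .], [B → x T . T], [T → . B x /], [T → . num B] }  — shift, reduce
  I6: { [B → . x T T], [B → .], [T → num . B] }  — shift, reduce
  I7: { [T → num B .] }  — reduce
  I8: { [B → x T T .] }  — reduce
  I9: { [T → B x . /] }  — shift
  I10: { [T → B x / .] }  — reduce

Conflict in state I0:
  Shift-reduce conflict between [B → .] and [B → . x T T]
So the grammar is NOT LR(0).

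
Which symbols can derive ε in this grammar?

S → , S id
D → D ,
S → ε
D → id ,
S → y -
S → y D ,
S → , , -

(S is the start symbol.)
{ 'S' }

A non-terminal is nullable if it can derive ε (the empty string): either it has an ε-production, or it has a production whose right-hand side consists entirely of nullable non-terminals.

ε-productions: S → ε
So S is immediately nullable.
No further non-terminal can be added: every production for the remaining non-terminals contains a terminal or a non-nullable non-terminal.
Nullable = { 'S' }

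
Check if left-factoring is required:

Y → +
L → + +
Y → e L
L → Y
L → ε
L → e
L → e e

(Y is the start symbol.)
Yes, L has productions with common prefix 'e'

Left-factoring is needed when two productions for the same non-terminal
share a common prefix on the right-hand side.

Productions for Y:
  Y → +
  Y → e L
Productions for L:
  L → + +
  L → Y
  L → ε
  L → e
  L → e e

Found common prefix 'e' in productions for L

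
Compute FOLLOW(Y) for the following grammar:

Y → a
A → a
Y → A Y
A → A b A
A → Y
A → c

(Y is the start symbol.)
{ $, 'a', 'b', 'c' }

To compute FOLLOW(Y), find every occurrence of Y on a right-hand side N → α Y β: add FIRST(β) \ {ε}, and if β is empty or nullable also add FOLLOW(N). Iterate to a fixed point.

Y is the start symbol, so $ ∈ FOLLOW(Y).
In Y → A Y: Y is at the end; this adds FOLLOW(Y) to itself — nothing new
In A → Y: Y is at the end, add FOLLOW(A)

The FOLLOW sets referred to above (computed the same way, to a fixed point):
  FOLLOW(A) = { 'a', 'b', 'c' }

Taking the union: FOLLOW(Y) = { $, 'a', 'b', 'c' }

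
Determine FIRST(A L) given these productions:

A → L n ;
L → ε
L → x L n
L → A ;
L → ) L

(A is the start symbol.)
FIRST sets of the non-terminals involved (from the grammar, by fixed-point iteration):
  FIRST(A) = { ')', 'n', 'x' }

To compute FIRST(A L), process the symbols left to right:
Symbol A is a non-terminal. Add FIRST(A) \ {ε} = { ')', 'n', 'x' }
A is not nullable (ε ∉ FIRST(A)), so stop here.
FIRST(A L) = { ')', 'n', 'x' }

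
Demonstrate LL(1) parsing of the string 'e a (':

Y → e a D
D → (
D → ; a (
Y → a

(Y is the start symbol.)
LL(1) parsing maintains a stack (initially the start symbol over $) and the input. At each step: if the stack top is a terminal, match it against the current input token; if it is a non-terminal N, replace it with the RHS of M[N, lookahead] (the unique production whose predict set contains the lookahead).

Stack is shown with the top on the left.

Stack    Input    Action
------------------------
Y $      e a ( $  output Y → e a D
e a D $  e a ( $  match 'e'
a D $    a ( $    match 'a'
D $      ( $      output D → (
( $      ( $      match '('
$        $        accept

The string is accepted.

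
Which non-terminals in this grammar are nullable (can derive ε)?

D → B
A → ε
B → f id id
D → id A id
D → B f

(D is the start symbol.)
{ 'A' }

ε-productions: A → ε
So A is immediately nullable.
No further non-terminal can be added: every production for the remaining non-terminals contains a terminal or a non-nullable non-terminal.
Nullable = { 'A' }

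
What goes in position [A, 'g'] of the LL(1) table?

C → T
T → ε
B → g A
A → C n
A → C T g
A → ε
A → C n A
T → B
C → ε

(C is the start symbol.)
A → C n, A → C T g, A → ε, A → C n A

To find M[A, 'g'], we find productions for A where 'g' is in the predict set (PREDICT(N → α) = (FIRST(α) \ {ε}) ∪ (FOLLOW(N) if α ⇒* ε)).

Relevant sets:
  FIRST(C) = { 'g', ε }
  FIRST(T) = { 'g', ε }
  FOLLOW(A) = { $, 'g', 'n' }

A → C n: PREDICT = { 'g', 'n' }
  'g' is in predict set, so this production goes in M[A, 'g']
A → C T g: PREDICT = { 'g' }
  'g' is in predict set, so this production goes in M[A, 'g']
A → ε: PREDICT = { $, 'g', 'n' }
  'g' is in predict set, so this production goes in M[A, 'g']
A → C n A: PREDICT = { 'g', 'n' }
  'g' is in predict set, so this production goes in M[A, 'g']

M[A, 'g'] = A → C n, A → C T g, A → ε, A → C n A  (a multiply-defined cell — the grammar is not LL(1))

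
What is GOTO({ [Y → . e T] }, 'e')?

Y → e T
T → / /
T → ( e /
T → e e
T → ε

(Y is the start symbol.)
GOTO(I, 'e') = CLOSURE({ [A → αX.β] : [A → α.Xβ] ∈ I, X = 'e' })

Items with dot before 'e', with the dot advanced:
  [Y → . e T] → [Y → e . T]
Closure of the advanced items:
  [Y → e . T] has the dot before T: add [T → . / /], [T → . ( e /], [T → . e e], [T → .]

GOTO = { [T → . ( e /], [T → . / /], [T → . e e], [T → .], [Y → e . T] }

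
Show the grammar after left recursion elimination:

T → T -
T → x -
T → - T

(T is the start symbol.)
T is directly left-recursive. The standard transformation for
  A → A α₁ | ... | A α_m | β₁ | ... | β_n
is
  A  → β₁ A' | ... | β_n A'
  A' → α₁ A' | ... | α_m A' | ε

T → x - becomes T → x - T'
T → - T becomes T → - T T'
T → T - becomes T' → - T'
Add T' → ε

Resulting grammar:
T → x - T'
T → - T T'
T' → - T'
T' → ε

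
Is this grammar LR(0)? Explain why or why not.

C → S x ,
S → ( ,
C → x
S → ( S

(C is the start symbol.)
A grammar is LR(0) if no state in the canonical LR(0) collection has:
  - both a shift item (dot before a terminal) and a complete item (shift-reduce conflict), or
  - two or more complete items (reduce-reduce conflict; the accept item [C' → C .] counts as a complete item here).

Augment with C' → C and build the canonical LR(0) collection (I0 = CLOSURE({[C' → . C]}), then GOTO on every symbol after a dot until no new states appear). It has 9 states:
  I0: { [C → . S x ,], [C → . x], [C' → . C], [S → . ( ,], [S → . ( S] }  — shift
  I1: { [S → ( . ,], [S → ( . S], [S → . ( ,], [S → . ( S] }  — shift
  I2: { [C' → C .] }  — accept
  I3: { [C → S . x ,] }  — shift
  I4: { [C → x .] }  — reduce
  I5: { [C → S x . ,] }  — shift
  I6: { [C → S x , .] }  — reduce
  I7: { [S → ( , .] }  — reduce
  I8: { [S → ( S .] }  — reduce

Every state is either a pure shift/goto state or contains exactly one complete item and nothing to shift — no conflicts. The grammar is LR(0).

Answer: Yes, the grammar is LR(0)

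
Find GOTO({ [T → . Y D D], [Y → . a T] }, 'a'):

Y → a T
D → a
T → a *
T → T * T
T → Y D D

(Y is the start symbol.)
{ [T → . T * T], [T → . Y D D], [T → . a *], [Y → . a T], [Y → a . T] }

GOTO(I, 'a') = CLOSURE({ [A → αX.β] : [A → α.Xβ] ∈ I, X = 'a' })

Items with dot before 'a', with the dot advanced:
  [Y → . a T] → [Y → a . T]
Closure of the advanced items:
  [Y → a . T] has the dot before T: add [T → . a *], [T → . T * T], [T → . Y D D]
  [T → . Y D D] has the dot before Y: add [Y → . a T]

GOTO = { [T → . T * T], [T → . Y D D], [T → . a *], [Y → . a T], [Y → a . T] }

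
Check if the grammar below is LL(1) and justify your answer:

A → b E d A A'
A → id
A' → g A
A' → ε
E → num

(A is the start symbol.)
A grammar is LL(1) if for each non-terminal N with multiple productions, the predict sets of those productions are pairwise disjoint, where PREDICT(N → α) = (FIRST(α) \ {ε}) ∪ (FOLLOW(N) if α ⇒* ε).

Relevant sets:
  FOLLOW(A') = { $, 'g' }

For A:
  PREDICT(A → b E d A A') = { 'b' }
  PREDICT(A → id) = { 'id' }
For A':
  PREDICT(A' → g A) = { 'g' }
  PREDICT(A' → ε) = { $, 'g' }
E has a single production, so nothing to check there.

Conflict found: Predict set conflict for A': { 'g' }
The grammar is NOT LL(1).

Answer: No. Predict set conflict for A': { 'g' }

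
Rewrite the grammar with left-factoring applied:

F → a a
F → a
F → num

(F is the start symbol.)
Left-factoring transforms A → αβ₁ | αβ₂ into A → αA' and A' → β₁ | β₂
(α is the longest common prefix among the alternatives). Repeat until
no nonterminal has two alternatives with a common prefix.

Round 1: F has alternatives sharing prefix 'a'. Introduce F': F → a F'
  Add: F' → a
  Add: F' → ε

No remaining common prefixes — done.

Resulting grammar:
F → a F'
F' → a
F' → ε
F → num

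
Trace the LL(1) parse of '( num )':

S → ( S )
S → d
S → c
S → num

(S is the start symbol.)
Stack is shown with the top on the left.

Stack    Input      Action
--------------------------
S $      ( num ) $  output S → ( S )
( S ) $  ( num ) $  match '('
S ) $    num ) $    output S → num
num ) $  num ) $    match 'num'
) $      ) $        match ')'
$        $          accept

The string is accepted.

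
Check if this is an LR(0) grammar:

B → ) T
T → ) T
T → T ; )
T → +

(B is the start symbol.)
Augment with B' → B and build the canonical LR(0) collection (I0 = CLOSURE({[B' → . B]}), then GOTO on every symbol after a dot until no new states appear). It has 9 states:
  I0: { [B → . ) T], [B' → . B] }  — shift
  I1: { [B → ) . T], [T → . ) T], [T → . +], [T → . T ; )] }  — shift
  I2: { [B' → B .] }  — accept
  I3: { [T → ) . T], [T → . ) T], [T → . +], [T → . T ; )] }  — shift
  I4: { [T → + .] }  — reduce
  I5: { [B → ) T .], [T → T . ; )] }  — shift, reduce
  I6: { [T → T ; . )] }  — shift
  I7: { [T → T ; ) .] }  — reduce
  I8: { [T → ) T .], [T → T . ; )] }  — shift, reduce

Conflict in state I5:
  Shift-reduce conflict between [B → ) T .] and [T → T . ; )]
So the grammar is NOT LR(0).

Answer: No. Shift-reduce conflict between [B → ) T .] and [T → T . ; )]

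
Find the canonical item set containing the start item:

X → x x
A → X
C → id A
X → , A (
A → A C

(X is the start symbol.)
First, augment the grammar with X' → X
I₀ = CLOSURE({ [X' → . X] }):
  [X' → . X] has the dot before X: add [X → . x x], [X → . , A (]
No further items can be added.

I₀ = { [X → . , A (], [X → . x x], [X' → . X] }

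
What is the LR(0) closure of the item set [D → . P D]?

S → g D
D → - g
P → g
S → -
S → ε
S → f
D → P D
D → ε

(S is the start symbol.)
{ [D → . P D], [P → . g] }

Start with: [D → . P D]
  [D → . P D] has the dot before P: add [P → . g]
No further items can be added.

CLOSURE = { [D → . P D], [P → . g] }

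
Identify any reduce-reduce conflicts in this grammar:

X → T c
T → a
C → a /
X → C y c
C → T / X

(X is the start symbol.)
Augment with X' → X and build the canonical LR(0) collection (I0 = CLOSURE({[X' → . X]}), then GOTO on every symbol after a dot until no new states appear). It has 11 states:
  I0: { [C → . T / X], [C → . a /], [T → . a], [X → . C y c], [X → . T c], [X' → . X] }  — shift
  I1: { [X → C . y c] }  — shift
  I2: { [C → T . / X], [X → T . c] }  — shift
  I3: { [X' → X .] }  — accept
  I4: { [C → a . /], [T → a .] }  — shift, reduce
  I5: { [C → a / .] }  — reduce
  I6: { [C → . T / X], [C → . a /], [C → T / . X], [T → . a], [X → . C y c], [X → . T c] }  — shift
  I7: { [X → T c .] }  — reduce
  I8: { [C → T / X .] }  — reduce
  I9: { [X → C y . c] }  — shift
  I10: { [X → C y c .] }  — reduce

No state contains more than one complete item.

Answer: No reduce-reduce conflicts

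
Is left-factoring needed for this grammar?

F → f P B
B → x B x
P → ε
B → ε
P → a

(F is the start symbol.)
No, left-factoring is not needed

Left-factoring is needed when two productions for the same non-terminal
share a common prefix on the right-hand side.

Productions for B:
  B → x B x
  B → ε
Productions for P:
  P → ε
  P → a

No common prefixes found.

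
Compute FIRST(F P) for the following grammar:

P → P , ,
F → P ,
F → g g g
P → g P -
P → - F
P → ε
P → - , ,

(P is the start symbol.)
{ ',', '-', 'g' }

FIRST sets of the non-terminals involved (from the grammar, by fixed-point iteration):
  FIRST(F) = { ',', '-', 'g' }

To compute FIRST(F P), process the symbols left to right:
Symbol F is a non-terminal. Add FIRST(F) \ {ε} = { ',', '-', 'g' }
F is not nullable (ε ∉ FIRST(F)), so stop here.
FIRST(F P) = { ',', '-', 'g' }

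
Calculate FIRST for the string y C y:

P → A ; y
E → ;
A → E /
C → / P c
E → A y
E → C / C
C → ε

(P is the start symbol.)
{ 'y' }

To compute FIRST(y C y), process the symbols left to right:
Symbol y is a terminal. Add 'y' and stop.
FIRST(y C y) = { 'y' }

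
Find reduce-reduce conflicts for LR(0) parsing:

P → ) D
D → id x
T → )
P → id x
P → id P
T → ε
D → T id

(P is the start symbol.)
Augment with P' → P and build the canonical LR(0) collection (I0 = CLOSURE({[P' → . P]}), then GOTO on every symbol after a dot until no new states appear). It has 12 states:
  I0: { [P → . ) D], [P → . id P], [P → . id x], [P' → . P] }  — shift
  I1: { [D → . T id], [D → . id x], [P → ) . D], [T → . )], [T → .] }  — shift, reduce
  I2: { [P' → P .] }  — accept
  I3: { [P → . ) D], [P → . id P], [P → . id x], [P → id . P], [P → id . x] }  — shift
  I4: { [P → id P .] }  — reduce
  I5: { [P → id x .] }  — reduce
  I6: { [T → ) .] }  — reduce
  I7: { [P → ) D .] }  — reduce
  I8: { [D → T . id] }  — shift
  I9: { [D → id . x] }  — shift
  I10: { [D → id x .] }  — reduce
  I11: { [D → T id .] }  — reduce

No state contains more than one complete item.

Answer: No reduce-reduce conflicts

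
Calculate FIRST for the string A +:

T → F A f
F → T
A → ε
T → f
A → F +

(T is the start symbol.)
FIRST sets of the non-terminals involved (from the grammar, by fixed-point iteration):
  FIRST(A) = { 'f', ε }

To compute FIRST(A +), process the symbols left to right:
Symbol A is a non-terminal. Add FIRST(A) \ {ε} = { 'f' }
A is nullable (ε ∈ FIRST(A)), continue to the next symbol.
Symbol + is a terminal. Add '+' and stop.
FIRST(A +) = { '+', 'f' }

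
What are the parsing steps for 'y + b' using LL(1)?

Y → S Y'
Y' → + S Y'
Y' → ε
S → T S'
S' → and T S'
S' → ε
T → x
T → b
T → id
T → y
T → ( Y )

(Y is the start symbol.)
Stack is shown with the top on the left.

Stack      Input    Action
--------------------------
Y $        y + b $  output Y → S Y'
S Y' $     y + b $  output S → T S'
T S' Y' $  y + b $  output T → y
y S' Y' $  y + b $  match 'y'
S' Y' $    + b $    output S' → ε
Y' $       + b $    output Y' → + S Y'
+ S Y' $   + b $    match '+'
S Y' $     b $      output S → T S'
T S' Y' $  b $      output T → b
b S' Y' $  b $      match 'b'
S' Y' $    $        output S' → ε
Y' $       $        output Y' → ε
$          $        accept

The string is accepted.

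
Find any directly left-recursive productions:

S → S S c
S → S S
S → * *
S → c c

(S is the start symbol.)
S → S S c: LEFT RECURSIVE (starts with S)
S → S S: LEFT RECURSIVE (starts with S)
S → * *: starts with '*'
S → c c: starts with c

The grammar has direct left recursion on: S.

Answer: Yes, S is left-recursive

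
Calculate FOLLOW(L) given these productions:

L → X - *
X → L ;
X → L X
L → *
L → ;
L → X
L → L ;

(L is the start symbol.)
{ $, '*', ';' }

L is the start symbol, so $ ∈ FOLLOW(L).
In X → L ;: L is followed by ';', add FIRST(';') \ {ε} = { ';' }
In X → L X: L is followed by X, add FIRST(X) \ {ε} = { '*', ';' }
In L → L ;: L is followed by ';', add FIRST(';') \ {ε} = { ';' }

Taking the union: FOLLOW(L) = { $, '*', ';' }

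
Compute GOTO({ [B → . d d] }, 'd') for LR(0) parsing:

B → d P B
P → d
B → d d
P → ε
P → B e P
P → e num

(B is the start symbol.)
GOTO(I, 'd') = CLOSURE({ [A → αX.β] : [A → α.Xβ] ∈ I, X = 'd' })

Items with dot before 'd', with the dot advanced:
  [B → . d d] → [B → d . d]
Closure adds nothing (no advanced item has the dot before a non-terminal).

GOTO = { [B → d . d] }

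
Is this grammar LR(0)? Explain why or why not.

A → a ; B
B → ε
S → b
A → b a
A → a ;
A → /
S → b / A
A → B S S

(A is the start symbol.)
No. Shift-reduce conflict between [B → .] and [A → . /]

Augment with A' → A and build the canonical LR(0) collection (I0 = CLOSURE({[A' → . A]}), then GOTO on every symbol after a dot until no new states appear). It has 14 states:
  I0: { [A → . /], [A → . B S S], [A → . a ; B], [A → . a ;], [A → . b a], [A' → . A], [B → .] }  — shift, reduce
  I1: { [A → / .] }  — reduce
  I2: { [A' → A .] }  — accept
  I3: { [A → B . S S], [S → . b / A], [S → . b] }  — shift
  I4: { [A → a . ; B], [A → a . ;] }  — shift
  I5: { [A → b . a] }  — shift
  I6: { [A → b a .] }  — reduce
  I7: { [A → a ; . B], [A → a ; .], [B → .] }  — 2 reduces
  I8: { [A → a ; B .] }  — reduce
  I9: { [A → B S . S], [S → . b / A], [S → . b] }  — shift
  I10: { [S → b . / A], [S → b .] }  — shift, reduce
  I11: { [A → . /], [A → . B S S], [A → . a ; B], [A → . a ;], [A → . b a], [B → .], [S → b / . A] }  — shift, reduce
  I12: { [S → b / A .] }  — reduce
  I13: { [A → B S S .] }  — reduce

Conflict in state I0:
  Shift-reduce conflict between [B → .] and [A → . /]
So the grammar is NOT LR(0).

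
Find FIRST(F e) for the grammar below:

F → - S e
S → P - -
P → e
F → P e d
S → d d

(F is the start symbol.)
FIRST sets of the non-terminals involved (from the grammar, by fixed-point iteration):
  FIRST(F) = { '-', 'e' }

To compute FIRST(F e), process the symbols left to right:
Symbol F is a non-terminal. Add FIRST(F) \ {ε} = { '-', 'e' }
F is not nullable (ε ∉ FIRST(F)), so stop here.
FIRST(F e) = { '-', 'e' }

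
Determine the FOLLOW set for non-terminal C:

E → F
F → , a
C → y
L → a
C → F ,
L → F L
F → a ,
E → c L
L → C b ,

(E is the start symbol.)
{ 'b' }

In L → C b ,: C is followed by b ',', add FIRST(b ',') \ {ε} = { 'b' }

Taking the union: FOLLOW(C) = { 'b' }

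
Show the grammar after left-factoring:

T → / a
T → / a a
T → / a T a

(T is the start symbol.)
Left-factoring transforms A → αβ₁ | αβ₂ into A → αA' and A' → β₁ | β₂
(α is the longest common prefix among the alternatives). Repeat until
no nonterminal has two alternatives with a common prefix.

Round 1: T has alternatives sharing prefix '/ a'. Introduce T': T → / a T'
  Add: T' → ε
  Add: T' → a
  Add: T' → T a

No remaining common prefixes — done.

Resulting grammar:
T → / a T'
T' → ε
T' → a
T' → T a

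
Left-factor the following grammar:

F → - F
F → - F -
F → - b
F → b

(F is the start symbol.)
F → - F'
F' → F F''
F'' → ε
F'' → -
F' → b
F → b

Left-factoring transforms A → αβ₁ | αβ₂ into A → αA' and A' → β₁ | β₂
(α is the longest common prefix among the alternatives). Repeat until
no nonterminal has two alternatives with a common prefix.

Round 1: F has alternatives sharing prefix '-'. Introduce F': F → - F'
  Add: F' → F
  Add: F' → F -
  Add: F' → b

Round 2: F' has alternatives sharing prefix 'F'. Introduce F'': F' → F F''
  Add: F'' → ε
  Add: F'' → -

No remaining common prefixes — done.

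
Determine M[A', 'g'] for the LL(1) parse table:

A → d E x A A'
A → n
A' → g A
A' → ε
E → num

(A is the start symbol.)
A' → g A, A' → ε

To find M[A', 'g'], we find productions for A' where 'g' is in the predict set (PREDICT(N → α) = (FIRST(α) \ {ε}) ∪ (FOLLOW(N) if α ⇒* ε)).

Relevant sets:
  FOLLOW(A') = { $, 'g' }

A' → g A: PREDICT = { 'g' }
  'g' is in predict set, so this production goes in M[A', 'g']
A' → ε: PREDICT = { $, 'g' }
  'g' is in predict set, so this production goes in M[A', 'g']

M[A', 'g'] = A' → g A, A' → ε  (a multiply-defined cell — the grammar is not LL(1))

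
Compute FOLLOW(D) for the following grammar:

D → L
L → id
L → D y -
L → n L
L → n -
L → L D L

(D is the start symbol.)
{ $, 'id', 'n', 'y' }

D is the start symbol, so $ ∈ FOLLOW(D).
In L → D y -: D is followed by y '-', add FIRST(y '-') \ {ε} = { 'y' }
In L → L D L: D is followed by L, add FIRST(L) \ {ε} = { 'id', 'n' }

Taking the union: FOLLOW(D) = { $, 'id', 'n', 'y' }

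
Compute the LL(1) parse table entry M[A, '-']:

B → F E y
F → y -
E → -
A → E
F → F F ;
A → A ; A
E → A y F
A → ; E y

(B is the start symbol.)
To find M[A, '-'], we find productions for A where '-' is in the predict set (PREDICT(N → α) = (FIRST(α) \ {ε}) ∪ (FOLLOW(N) if α ⇒* ε)).

Relevant sets:
  FIRST(E) = { '-', ';' }
  FIRST(A) = { '-', ';' }

A → E: PREDICT = { '-', ';' }
  '-' is in predict set, so this production goes in M[A, '-']
A → A ; A: PREDICT = { '-', ';' }
  '-' is in predict set, so this production goes in M[A, '-']
A → ; E y: PREDICT = { ';' }

M[A, '-'] = A → E, A → A ; A  (a multiply-defined cell — the grammar is not LL(1))

Answer: A → E, A → A ; A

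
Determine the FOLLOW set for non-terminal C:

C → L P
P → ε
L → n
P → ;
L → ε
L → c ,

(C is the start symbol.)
{ $ }

To compute FOLLOW(C), find every occurrence of C on a right-hand side N → α C β: add FIRST(β) \ {ε}, and if β is empty or nullable also add FOLLOW(N). Iterate to a fixed point.

C is the start symbol, so $ ∈ FOLLOW(C).
C does not occur on any right-hand side.

Taking the union: FOLLOW(C) = { $ }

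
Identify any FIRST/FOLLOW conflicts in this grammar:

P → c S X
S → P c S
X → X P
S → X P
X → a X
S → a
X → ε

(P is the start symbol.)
A FIRST/FOLLOW conflict occurs when a non-terminal N has a nullable alternative N → β (β ⇒* ε) and another alternative N → α with FIRST(α) ∩ FOLLOW(N) ≠ ∅: on such a lookahead the parser cannot decide between expanding α and letting N vanish via β.

Nullable non-terminals: X.
FIRST sets used below: FIRST(X) = { 'a', 'c', ε }, FIRST(P) = { 'c' }

X: nullable alternative(s) X → ε; FOLLOW(X) = { $, 'a', 'c' }
  X → X P: FIRST \ {ε} = { 'a', 'c' } — overlaps FOLLOW(X) on { 'a', 'c' }: CONFLICT
  X → a X: FIRST \ {ε} = { 'a' } — overlaps FOLLOW(X) on { 'a' }: CONFLICT
  X → ε: FIRST \ {ε} = { } — this is the only nullable alternative, skip

P, S have no nullable alternative, so no FIRST/FOLLOW check is needed there.

So the grammar has 2 FIRST/FOLLOW conflicts (marked CONFLICT above).

Answer: Yes. X → X P with FOLLOW(X) on { 'a', 'c' }; X → a X with FOLLOW(X) on { 'a' }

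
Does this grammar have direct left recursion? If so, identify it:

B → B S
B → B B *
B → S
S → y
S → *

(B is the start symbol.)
Yes, B is left-recursive

Direct left recursion occurs when N → N α for some non-terminal N (the right-hand side begins with the left-hand side itself).

B → B S: LEFT RECURSIVE (starts with B)
B → B B *: LEFT RECURSIVE (starts with B)
B → S: starts with S
S → y: starts with y
S → *: starts with '*'

The grammar has direct left recursion on: B.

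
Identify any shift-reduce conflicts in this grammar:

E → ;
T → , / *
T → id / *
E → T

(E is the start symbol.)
No shift-reduce conflicts

Augment with E' → E and build the canonical LR(0) collection (I0 = CLOSURE({[E' → . E]}), then GOTO on every symbol after a dot until no new states appear). It has 10 states:
  I0: { [E → . ;], [E → . T], [E' → . E], [T → . , / *], [T → . id / *] }  — shift
  I1: { [T → , . / *] }  — shift
  I2: { [E → ; .] }  — reduce
  I3: { [E' → E .] }  — accept
  I4: { [E → T .] }  — reduce
  I5: { [T → id . / *] }  — shift
  I6: { [T → id / . *] }  — shift
  I7: { [T → id / * .] }  — reduce
  I8: { [T → , / . *] }  — shift
  I9: { [T → , / * .] }  — reduce

No state contains both a complete item and a shift item.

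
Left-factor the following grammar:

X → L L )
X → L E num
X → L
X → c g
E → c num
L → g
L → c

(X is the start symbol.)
X → L X'
X' → L )
X' → E num
X' → ε
X → c g
E → c num
L → g
L → c

Left-factoring transforms A → αβ₁ | αβ₂ into A → αA' and A' → β₁ | β₂
(α is the longest common prefix among the alternatives). Repeat until
no nonterminal has two alternatives with a common prefix.

Round 1: X has alternatives sharing prefix 'L'. Introduce X': X → L X'
  Add: X' → L )
  Add: X' → E num
  Add: X' → ε

No remaining common prefixes — done.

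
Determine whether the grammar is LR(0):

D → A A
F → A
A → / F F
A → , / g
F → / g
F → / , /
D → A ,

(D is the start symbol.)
A grammar is LR(0) if no state in the canonical LR(0) collection has:
  - both a shift item (dot before a terminal) and a complete item (shift-reduce conflict), or
  - two or more complete items (reduce-reduce conflict; the accept item [D' → D .] counts as a complete item here).

Augment with D' → D and build the canonical LR(0) collection (I0 = CLOSURE({[D' → . D]}), then GOTO on every symbol after a dot until no new states appear). It has 16 states:
  I0: { [A → . , / g], [A → . / F F], [D → . A ,], [D → . A A], [D' → . D] }  — shift
  I1: { [A → , . / g] }  — shift
  I2: { [A → . , / g], [A → . / F F], [A → / . F F], [F → . / , /], [F → . / g], [F → . A] }  — shift
  I3: { [A → . , / g], [A → . / F F], [D → A . ,], [D → A . A] }  — shift
  I4: { [D' → D .] }  — accept
  I5: { [A → , . / g], [D → A , .] }  — shift, reduce
  I6: { [D → A A .] }  — reduce
  I7: { [A → , / . g] }  — shift
  I8: { [A → , / g .] }  — reduce
  I9: { [A → . , / g], [A → . / F F], [A → / . F F], [F → . / , /], [F → . / g], [F → . A], [F → / . , /], [F → / . g] }  — shift
  I10: { [F → A .] }  — reduce
  I11: { [A → . , / g], [A → . / F F], [A → / F . F], [F → . / , /], [F → . / g], [F → . A] }  — shift
  I12: { [A → / F F .] }  — reduce
  I13: { [A → , . / g], [F → / , . /] }  — shift
  I14: { [F → / g .] }  — reduce
  I15: { [A → , / . g], [F → / , / .] }  — shift, reduce

Conflict in state I5:
  Shift-reduce conflict between [D → A , .] and [A → , . / g]
So the grammar is NOT LR(0).

Answer: No. Shift-reduce conflict between [D → A , .] and [A → , . / g]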